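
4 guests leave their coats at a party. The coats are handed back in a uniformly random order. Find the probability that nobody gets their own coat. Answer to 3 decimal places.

0.375

This is the derangement probability: permutations of 4 with no fixed point.
D(4) = 4! · (1 − 1/1! + 1/2! − ··· + (−1)^4/4!) = 9.
P = 9/24 = 3/8 ≈ 0.375.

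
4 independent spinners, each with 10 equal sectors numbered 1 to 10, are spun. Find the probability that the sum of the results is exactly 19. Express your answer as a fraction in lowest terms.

37/625

There are 10^4 = 10000 equally likely outcomes.
The number of ordered 4-tuples from {1,…,10} summing to 19 is 592.
P(sum = 19) = 592/10000 = 37/625.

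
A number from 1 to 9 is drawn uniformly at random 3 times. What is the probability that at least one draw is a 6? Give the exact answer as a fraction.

P(no draw is a 6) = (8/9)^3 = 512/729.
P(at least one) = 1 − 512/729 = 217/729.

217/729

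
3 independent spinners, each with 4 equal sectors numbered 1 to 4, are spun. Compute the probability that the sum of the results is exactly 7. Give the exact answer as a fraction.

3/16

There are 4^3 = 64 equally likely outcomes.
The number of ordered 3-tuples from {1,…,4} summing to 7 is 12.
P(sum = 7) = 12/64 = 3/16.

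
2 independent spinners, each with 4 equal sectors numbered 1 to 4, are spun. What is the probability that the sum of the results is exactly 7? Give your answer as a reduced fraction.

There are 4^2 = 16 equally likely outcomes.
The number of ordered 2-tuples from {1,…,4} summing to 7 is 2.
P(sum = 7) = 2/16 = 1/8.

1/8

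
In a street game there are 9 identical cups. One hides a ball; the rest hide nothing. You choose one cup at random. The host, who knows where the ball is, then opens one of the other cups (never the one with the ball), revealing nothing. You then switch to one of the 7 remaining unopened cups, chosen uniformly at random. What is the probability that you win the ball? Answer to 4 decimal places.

0.1270

Your original cup holds the ball with probability 1/9, so the other 8 collectively hold it with probability 8/9.
The host can always find an empty cup to open, so this doesn't change that 8/9; it is now spread over the 7 remaining unopened cups.
P(win by switching) = (8/9) · (1/7) = 8/63 ≈ 0.1270.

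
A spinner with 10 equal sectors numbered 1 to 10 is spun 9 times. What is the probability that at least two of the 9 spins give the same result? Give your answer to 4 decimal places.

P(all 9 different) = 10/10 · 9/10 · ··· · 2/10 ≈ 0.0036.
P(at least two equal) = 1 − 0.0036 = 0.9964.

0.9964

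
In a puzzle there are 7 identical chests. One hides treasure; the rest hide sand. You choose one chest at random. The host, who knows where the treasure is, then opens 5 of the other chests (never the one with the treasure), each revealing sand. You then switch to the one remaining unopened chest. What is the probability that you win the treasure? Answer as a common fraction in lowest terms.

6/7

Your original chest holds the treasure with probability 1/7, so the other 6 collectively hold it with probability 6/7.
The host can always find 5 empty chests to open, so the reveals don't change that 6/7; it is now spread over the 1 remaining unopened chest.
P(win by switching) = (6/7) · (1/1) = 6/7.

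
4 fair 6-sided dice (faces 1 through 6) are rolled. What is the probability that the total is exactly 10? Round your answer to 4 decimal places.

There are 6^4 = 1296 equally likely outcomes.
The number of ordered 4-tuples from {1,…,6} summing to 10 is 80.
P(sum = 10) = 80/1296 = 5/81 ≈ 0.0617.

0.0617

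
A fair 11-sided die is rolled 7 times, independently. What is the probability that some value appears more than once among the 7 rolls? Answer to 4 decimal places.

0.9147

P(all 7 different) = 11/11 · 10/11 · ··· · 5/11 ≈ 0.0853.
P(at least two equal) = 1 − 0.0853 = 0.9147.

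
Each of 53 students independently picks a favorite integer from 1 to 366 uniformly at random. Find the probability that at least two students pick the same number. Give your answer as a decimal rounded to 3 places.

It's easier to compute the probability that all 53 are distinct.
P(all distinct) = 366/366 · 365/366 · ··· · 314/366 ≈ 0.019.
So the probability of at least one match is 1 − 0.019 = 0.981.

0.981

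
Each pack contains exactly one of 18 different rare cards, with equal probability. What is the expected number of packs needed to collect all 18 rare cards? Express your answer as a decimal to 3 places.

62.912

After i distinct types are collected, each trial gives a new one with probability (18−i)/18, so the expected wait for the next new type is 18/(18−i).
E = 18/18 + 18/17 + 18/16 + 18/15 + 18/14 + 18/13 + 18/12 + 18/11 + 18/10 + 18/9 + 18/8 + 18/7 + 18/6 + 18/5 + 18/4 + 18/3 + 18/2 + 18/1 = 42822903/680680 ≈ 62.912.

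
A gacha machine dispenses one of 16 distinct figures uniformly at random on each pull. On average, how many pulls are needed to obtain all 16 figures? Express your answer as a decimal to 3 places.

54.092

After i distinct types are collected, each trial gives a new one with probability (16−i)/16, so the expected wait for the next new type is 16/(16−i).
E = 16/16 + 16/15 + 16/14 + 16/13 + 16/12 + 16/11 + 16/10 + 16/9 + 16/8 + 16/7 + 16/6 + 16/5 + 16/4 + 16/3 + 16/2 + 16/1 = 2436559/45045 ≈ 54.092.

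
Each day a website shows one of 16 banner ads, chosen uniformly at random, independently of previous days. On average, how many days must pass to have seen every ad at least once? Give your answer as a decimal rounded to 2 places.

After i distinct types are collected, each trial gives a new one with probability (16−i)/16, so the expected wait for the next new type is 16/(16−i).
E = 16/16 + 16/15 + 16/14 + 16/13 + 16/12 + 16/11 + 16/10 + 16/9 + 16/8 + 16/7 + 16/6 + 16/5 + 16/4 + 16/3 + 16/2 + 16/1 = 2436559/45045 ≈ 54.09.

54.09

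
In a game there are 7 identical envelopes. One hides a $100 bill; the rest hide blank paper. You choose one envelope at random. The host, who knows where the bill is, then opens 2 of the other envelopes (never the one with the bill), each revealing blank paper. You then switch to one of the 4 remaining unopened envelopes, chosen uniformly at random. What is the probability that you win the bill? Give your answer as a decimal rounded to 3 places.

Your original envelope holds the bill with probability 1/7, so the other 6 collectively hold it with probability 6/7.
The host can always find 2 empty envelopes to open, so the reveals don't change that 6/7; it is now spread over the 4 remaining unopened envelopes.
P(win by switching) = (6/7) · (1/4) = 3/14 ≈ 0.214.

0.214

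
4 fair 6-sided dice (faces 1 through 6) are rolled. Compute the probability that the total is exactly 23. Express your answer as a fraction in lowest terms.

1/324

There are 6^4 = 1296 equally likely outcomes.
The number of ordered 4-tuples from {1,…,6} summing to 23 is 4.
P(sum = 23) = 4/1296 = 1/324.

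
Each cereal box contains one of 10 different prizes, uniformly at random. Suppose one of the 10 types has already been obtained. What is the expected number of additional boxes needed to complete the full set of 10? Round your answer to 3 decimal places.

Starting from 1 distinct type, each trial gives a new one with probability (10−i)/10 when i types are held, so the wait for the next new type is 10/(10−i).
E = 10/9 + 10/8 + 10/7 + 10/6 + 10/5 + 10/4 + 10/3 + 10/2 + 10/1 = 7129/252 ≈ 28.290.

28.290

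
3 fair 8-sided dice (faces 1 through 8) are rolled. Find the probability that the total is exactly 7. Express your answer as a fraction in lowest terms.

There are 8^3 = 512 equally likely outcomes.
The number of ordered 3-tuples from {1,…,8} summing to 7 is 15.
P(sum = 7) = 15/512.

15/512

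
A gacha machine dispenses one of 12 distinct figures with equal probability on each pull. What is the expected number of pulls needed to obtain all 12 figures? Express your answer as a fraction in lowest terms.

After i distinct types are collected, each trial gives a new one with probability (12−i)/12, so the expected wait for the next new type is 12/(12−i).
E = 12/12 + 12/11 + 12/10 + 12/9 + 12/8 + 12/7 + 12/6 + 12/5 + 12/4 + 12/3 + 12/2 + 12/1 = 86021/2310.

86021/2310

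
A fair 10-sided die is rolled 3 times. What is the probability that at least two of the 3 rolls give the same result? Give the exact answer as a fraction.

P(all 3 different) = 10/10 · 9/10 · ··· · 8/10 = 18/25.
P(at least two equal) = 1 − 18/25 = 7/25.

7/25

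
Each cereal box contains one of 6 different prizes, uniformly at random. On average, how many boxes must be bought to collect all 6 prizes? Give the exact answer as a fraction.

147/10

After i distinct types are collected, each trial gives a new one with probability (6−i)/6, so the expected wait for the next new type is 6/(6−i).
E = 6/6 + 6/5 + 6/4 + 6/3 + 6/2 + 6/1 = 147/10.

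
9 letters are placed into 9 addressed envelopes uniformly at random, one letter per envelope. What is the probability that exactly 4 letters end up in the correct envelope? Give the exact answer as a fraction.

Choose which 4 of the 9 are fixed: C(9,4) = 126 ways.
The remaining 5 must have no fixed point: D(5) = 44.
P = 126·44/362880 = 11/720.

11/720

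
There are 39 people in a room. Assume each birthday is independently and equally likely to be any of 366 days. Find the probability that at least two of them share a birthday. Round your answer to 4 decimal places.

It's easier to compute the probability that all 39 are distinct.
P(all distinct) = 366/366 · 365/366 · ··· · 328/366 ≈ 0.1225.
So the probability of at least one match is 1 − 0.1225 = 0.8775.

0.8775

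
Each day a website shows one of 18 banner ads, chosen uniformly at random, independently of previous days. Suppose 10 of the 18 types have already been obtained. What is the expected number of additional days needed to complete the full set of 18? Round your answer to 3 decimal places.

48.921

Starting from 10 distinct types, each trial gives a new one with probability (18−i)/18 when i types are held, so the wait for the next new type is 18/(18−i).
E = 18/8 + 18/7 + 18/6 + 18/5 + 18/4 + 18/3 + 18/2 + 18/1 = 6849/140 ≈ 48.921.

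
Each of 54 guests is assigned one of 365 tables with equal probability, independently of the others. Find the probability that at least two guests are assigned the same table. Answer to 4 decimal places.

0.9839

It's easier to compute the probability that all 54 are distinct.
P(all distinct) = 365/365 · 364/365 · ··· · 312/365 ≈ 0.0161.
So the probability of at least one match is 1 − 0.0161 = 0.9839.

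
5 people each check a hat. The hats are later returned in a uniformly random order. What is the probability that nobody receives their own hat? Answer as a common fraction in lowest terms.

11/30

This is the derangement probability: permutations of 5 with no fixed point.
D(5) = 5! · (1 − 1/1! + 1/2! − ··· + (−1)^5/5!) = 44.
P = 44/120 = 11/30.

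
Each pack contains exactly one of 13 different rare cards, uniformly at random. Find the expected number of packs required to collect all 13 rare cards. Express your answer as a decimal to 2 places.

After i distinct types are collected, each trial gives a new one with probability (13−i)/13, so the expected wait for the next new type is 13/(13−i).
E = 13/13 + 13/12 + 13/11 + 13/10 + 13/9 + 13/8 + 13/7 + 13/6 + 13/5 + 13/4 + 13/3 + 13/2 + 13/1 = 1145993/27720 ≈ 41.34.

41.34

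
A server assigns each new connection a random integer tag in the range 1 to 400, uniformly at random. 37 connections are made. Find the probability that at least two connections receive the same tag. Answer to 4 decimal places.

It's easier to compute the probability that all 37 are distinct.
P(all distinct) = 400/400 · 399/400 · ··· · 364/400 ≈ 0.1794.
So the probability of at least one match is 1 − 0.1794 = 0.8206.

0.8206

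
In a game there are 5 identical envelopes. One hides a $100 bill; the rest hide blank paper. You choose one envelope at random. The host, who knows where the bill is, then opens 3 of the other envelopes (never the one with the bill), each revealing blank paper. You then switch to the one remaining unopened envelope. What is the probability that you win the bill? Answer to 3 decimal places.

Your original envelope holds the bill with probability 1/5, so the other 4 collectively hold it with probability 4/5.
The host can always find 3 empty envelopes to open, so the reveals don't change that 4/5; it is now spread over the 1 remaining unopened envelope.
P(win by switching) = (4/5) · (1/1) = 4/5 ≈ 0.800.

0.800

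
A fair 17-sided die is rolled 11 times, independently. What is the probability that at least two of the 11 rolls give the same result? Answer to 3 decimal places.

0.986

P(all 11 different) = 17/17 · 16/17 · ··· · 7/17 ≈ 0.014.
P(at least two equal) = 1 − 0.014 = 0.986.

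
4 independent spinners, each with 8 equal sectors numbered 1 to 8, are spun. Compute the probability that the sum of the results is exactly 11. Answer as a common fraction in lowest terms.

There are 8^4 = 4096 equally likely outcomes.
The number of ordered 4-tuples from {1,…,8} summing to 11 is 120.
P(sum = 11) = 120/4096 = 15/512.

15/512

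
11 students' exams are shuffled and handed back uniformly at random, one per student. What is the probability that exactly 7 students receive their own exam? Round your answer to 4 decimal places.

Choose which 7 of the 11 are fixed: C(11,7) = 330 ways.
The remaining 4 must have no fixed point: D(4) = 9.
P = 330·9/39916800 = 1/13440 ≈ 0.0001.

0.0001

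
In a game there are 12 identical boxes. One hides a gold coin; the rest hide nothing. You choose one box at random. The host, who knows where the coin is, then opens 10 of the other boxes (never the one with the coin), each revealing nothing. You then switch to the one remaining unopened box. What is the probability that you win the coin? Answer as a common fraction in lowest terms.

11/12

Your original box holds the coin with probability 1/12, so the other 11 collectively hold it with probability 11/12.
The host can always find 10 empty boxes to open, so the reveals don't change that 11/12; it is now spread over the 1 remaining unopened box.
P(win by switching) = (11/12) · (1/1) = 11/12.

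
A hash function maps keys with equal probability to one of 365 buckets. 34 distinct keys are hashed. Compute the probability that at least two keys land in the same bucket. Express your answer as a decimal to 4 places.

It's easier to compute the probability that all 34 are distinct.
P(all distinct) = 365/365 · 364/365 · ··· · 332/365 ≈ 0.2047.
So the probability of at least one match is 1 − 0.2047 = 0.7953.

0.7953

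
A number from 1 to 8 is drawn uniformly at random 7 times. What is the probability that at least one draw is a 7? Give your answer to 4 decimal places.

0.6073

P(no draw is a 7) = (7/8)^7 ≈ 0.3927.
P(at least one) = 1 − 0.3927 = 0.6073.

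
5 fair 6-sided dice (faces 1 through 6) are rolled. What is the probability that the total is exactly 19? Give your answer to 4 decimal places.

0.0945

There are 6^5 = 7776 equally likely outcomes.
The number of ordered 5-tuples from {1,…,6} summing to 19 is 735.
P(sum = 19) = 735/7776 = 245/2592 ≈ 0.0945.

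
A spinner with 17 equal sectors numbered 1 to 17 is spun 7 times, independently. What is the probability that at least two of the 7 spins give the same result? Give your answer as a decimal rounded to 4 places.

P(all 7 different) = 17/17 · 16/17 · ··· · 11/17 ≈ 0.2389.
P(at least two equal) = 1 − 0.2389 = 0.7611.

0.7611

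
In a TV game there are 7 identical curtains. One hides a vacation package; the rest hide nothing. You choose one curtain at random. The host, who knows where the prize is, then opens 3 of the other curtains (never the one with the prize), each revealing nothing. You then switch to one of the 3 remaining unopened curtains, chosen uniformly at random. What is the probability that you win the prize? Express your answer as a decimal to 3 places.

Your original curtain holds the prize with probability 1/7, so the other 6 collectively hold it with probability 6/7.
The host can always find 3 empty curtains to open, so the reveals don't change that 6/7; it is now spread over the 3 remaining unopened curtains.
P(win by switching) = (6/7) · (1/3) = 2/7 ≈ 0.286.

0.286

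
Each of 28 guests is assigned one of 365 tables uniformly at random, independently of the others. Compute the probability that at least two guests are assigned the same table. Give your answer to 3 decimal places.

0.654

It's easier to compute the probability that all 28 are distinct.
P(all distinct) = 365/365 · 364/365 · ··· · 338/365 ≈ 0.346.
So the probability of at least one match is 1 − 0.346 = 0.654.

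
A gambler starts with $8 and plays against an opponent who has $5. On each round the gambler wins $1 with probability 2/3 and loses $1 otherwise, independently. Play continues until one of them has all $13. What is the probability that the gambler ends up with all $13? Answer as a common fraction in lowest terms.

Let r = q/p = (1/3)/(2/3) = 1/2. The recurrence P(i) = p·P(i+1) + q·P(i−1) with P(0)=0, P(13)=1 gives P(i) = (1 − r^i)/(1 − r^13).
P(8) = (1 − (1/2)^8) / (1 − (1/2)^13) = 8160/8191.

8160/8191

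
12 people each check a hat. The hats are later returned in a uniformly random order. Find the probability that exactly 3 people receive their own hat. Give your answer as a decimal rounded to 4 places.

0.0613

Choose which 3 of the 12 are fixed: C(12,3) = 220 ways.
The remaining 9 must have no fixed point: D(9) = 133496.
P = 220·133496/479001600 = 16687/272160 ≈ 0.0613.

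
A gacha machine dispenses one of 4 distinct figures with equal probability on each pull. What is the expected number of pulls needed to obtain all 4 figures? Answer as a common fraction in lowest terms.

After i distinct types are collected, each trial gives a new one with probability (4−i)/4, so the expected wait for the next new type is 4/(4−i).
E = 4/4 + 4/3 + 4/2 + 4/1 = 25/3.

25/3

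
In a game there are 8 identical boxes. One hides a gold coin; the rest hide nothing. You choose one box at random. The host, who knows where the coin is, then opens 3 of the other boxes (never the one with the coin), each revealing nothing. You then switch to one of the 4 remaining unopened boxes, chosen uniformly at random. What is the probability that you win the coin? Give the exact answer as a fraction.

7/32

Your original box holds the coin with probability 1/8, so the other 7 collectively hold it with probability 7/8.
The host can always find 3 empty boxes to open, so the reveals don't change that 7/8; it is now spread over the 4 remaining unopened boxes.
P(win by switching) = (7/8) · (1/4) = 7/32.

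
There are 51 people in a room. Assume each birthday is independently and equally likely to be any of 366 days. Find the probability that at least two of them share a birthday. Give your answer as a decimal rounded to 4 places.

0.9742

It's easier to compute the probability that all 51 are distinct.
P(all distinct) = 366/366 · 365/366 · ··· · 316/366 ≈ 0.0258.
So the probability of at least one match is 1 − 0.0258 = 0.9742.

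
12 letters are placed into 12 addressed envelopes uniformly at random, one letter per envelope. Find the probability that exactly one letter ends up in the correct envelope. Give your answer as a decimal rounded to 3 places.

0.368

Choose which one is fixed: C(12,1) = 12 ways.
The remaining 11 must have no fixed point: D(11) = 14684570.
P = 12·14684570/479001600 = 1468457/3991680 ≈ 0.368.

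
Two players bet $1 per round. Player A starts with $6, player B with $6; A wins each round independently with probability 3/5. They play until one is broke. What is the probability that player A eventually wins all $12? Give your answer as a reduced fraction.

729/793

Let r = q/p = (2/5)/(3/5) = 2/3. The recurrence P(i) = p·P(i+1) + q·P(i−1) with P(0)=0, P(12)=1 gives P(i) = (1 − r^i)/(1 − r^12).
P(6) = (1 − (2/3)^6) / (1 − (2/3)^12) = 729/793.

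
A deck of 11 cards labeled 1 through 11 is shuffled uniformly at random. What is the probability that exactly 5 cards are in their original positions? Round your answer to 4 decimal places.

0.0031

Choose which 5 of the 11 are fixed: C(11,5) = 462 ways.
The remaining 6 must have no fixed point: D(6) = 265.
P = 462·265/39916800 = 53/17280 ≈ 0.0031.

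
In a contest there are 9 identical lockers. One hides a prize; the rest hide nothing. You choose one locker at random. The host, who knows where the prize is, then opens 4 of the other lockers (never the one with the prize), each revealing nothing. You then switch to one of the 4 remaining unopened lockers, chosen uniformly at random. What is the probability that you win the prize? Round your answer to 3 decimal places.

Your original locker holds the prize with probability 1/9, so the other 8 collectively hold it with probability 8/9.
The host can always find 4 empty lockers to open, so the reveals don't change that 8/9; it is now spread over the 4 remaining unopened lockers.
P(win by switching) = (8/9) · (1/4) = 2/9 ≈ 0.222.

0.222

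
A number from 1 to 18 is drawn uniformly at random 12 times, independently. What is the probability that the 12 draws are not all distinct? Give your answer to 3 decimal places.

P(all 12 different) = 18/18 · 17/18 · ··· · 7/18 ≈ 0.008.
P(at least two equal) = 1 − 0.008 = 0.992.

0.992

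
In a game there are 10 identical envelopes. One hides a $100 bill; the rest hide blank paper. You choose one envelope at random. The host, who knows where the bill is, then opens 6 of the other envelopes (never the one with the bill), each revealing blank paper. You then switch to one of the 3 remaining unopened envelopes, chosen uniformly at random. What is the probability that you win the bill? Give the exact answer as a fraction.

Your original envelope holds the bill with probability 1/10, so the other 9 collectively hold it with probability 9/10.
The host can always find 6 empty envelopes to open, so the reveals don't change that 9/10; it is now spread over the 3 remaining unopened envelopes.
P(win by switching) = (9/10) · (1/3) = 3/10.

3/10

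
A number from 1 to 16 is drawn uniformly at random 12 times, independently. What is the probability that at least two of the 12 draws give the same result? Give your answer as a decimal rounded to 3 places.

P(all 12 different) = 16/16 · 15/16 · ··· · 5/16 ≈ 0.003.
P(at least two equal) = 1 − 0.003 = 0.997.

0.997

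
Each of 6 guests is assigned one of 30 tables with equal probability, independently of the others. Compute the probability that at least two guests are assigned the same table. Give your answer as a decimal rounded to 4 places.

0.4136

It's easier to compute the probability that all 6 are distinct.
P(all distinct) = 30/30 · 29/30 · ··· · 25/30 ≈ 0.5864.
So the probability of at least one match is 1 − 0.5864 = 0.4136.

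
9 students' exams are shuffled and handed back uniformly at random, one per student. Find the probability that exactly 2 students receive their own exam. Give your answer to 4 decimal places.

0.1839

Choose which 2 of the 9 are fixed: C(9,2) = 36 ways.
The remaining 7 must have no fixed point: D(7) = 1854.
P = 36·1854/362880 = 103/560 ≈ 0.1839.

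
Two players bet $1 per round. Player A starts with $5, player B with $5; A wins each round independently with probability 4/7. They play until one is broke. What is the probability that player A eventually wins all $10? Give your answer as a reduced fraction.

Let r = q/p = (3/7)/(4/7) = 3/4. The recurrence P(i) = p·P(i+1) + q·P(i−1) with P(0)=0, P(10)=1 gives P(i) = (1 − r^i)/(1 − r^10).
P(5) = (1 − (3/4)^5) / (1 − (3/4)^10) = 1024/1267.

1024/1267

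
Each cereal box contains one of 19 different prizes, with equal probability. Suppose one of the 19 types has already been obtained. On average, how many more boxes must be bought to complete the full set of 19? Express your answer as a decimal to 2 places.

66.41

Starting from 1 distinct type, each trial gives a new one with probability (19−i)/19 when i types are held, so the wait for the next new type is 19/(19−i).
E = 19/18 + 19/17 + 19/16 + 19/15 + 19/14 + 19/13 + 19/12 + 19/11 + 19/10 + 19/9 + 19/8 + 19/7 + 19/6 + 19/5 + 19/4 + 19/3 + 19/2 + 19/1 = 271211719/4084080 ≈ 66.41.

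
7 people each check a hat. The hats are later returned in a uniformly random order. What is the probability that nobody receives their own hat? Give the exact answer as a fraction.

103/280

This is the derangement probability: permutations of 7 with no fixed point.
D(7) = 7! · (1 − 1/1! + 1/2! − ··· + (−1)^7/7!) = 1854.
P = 1854/5040 = 103/280.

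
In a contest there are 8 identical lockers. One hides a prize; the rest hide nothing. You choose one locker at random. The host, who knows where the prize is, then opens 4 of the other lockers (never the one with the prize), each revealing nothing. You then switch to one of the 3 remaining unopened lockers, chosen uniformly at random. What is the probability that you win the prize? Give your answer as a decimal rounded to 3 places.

Your original locker holds the prize with probability 1/8, so the other 7 collectively hold it with probability 7/8.
The host can always find 4 empty lockers to open, so the reveals don't change that 7/8; it is now spread over the 3 remaining unopened lockers.
P(win by switching) = (7/8) · (1/3) = 7/24 ≈ 0.292.

0.292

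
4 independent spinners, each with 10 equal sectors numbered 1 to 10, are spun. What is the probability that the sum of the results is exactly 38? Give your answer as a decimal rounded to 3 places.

0.001

There are 10^4 = 10000 equally likely outcomes.
The number of ordered 4-tuples from {1,…,10} summing to 38 is 10.
P(sum = 38) = 10/10000 = 1/1000 ≈ 0.001.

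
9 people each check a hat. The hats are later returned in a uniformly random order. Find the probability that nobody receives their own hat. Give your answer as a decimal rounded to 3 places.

This is the derangement probability: permutations of 9 with no fixed point.
D(9) = 9! · (1 − 1/1! + 1/2! − ··· + (−1)^9/9!) = 133496.
P = 133496/362880 = 16687/45360 ≈ 0.368.

0.368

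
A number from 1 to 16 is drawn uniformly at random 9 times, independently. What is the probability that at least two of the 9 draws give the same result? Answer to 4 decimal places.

0.9396

P(all 9 different) = 16/16 · 15/16 · ··· · 8/16 ≈ 0.0604.
P(at least two equal) = 1 − 0.0604 = 0.9396.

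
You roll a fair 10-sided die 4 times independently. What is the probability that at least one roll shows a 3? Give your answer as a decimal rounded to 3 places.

0.344

P(no roll shows a 3) = (9/10)^4 ≈ 0.656.
P(at least one) = 1 − 0.656 = 0.344.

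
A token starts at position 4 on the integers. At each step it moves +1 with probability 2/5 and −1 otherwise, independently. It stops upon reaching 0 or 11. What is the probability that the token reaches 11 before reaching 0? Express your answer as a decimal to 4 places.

Let r = q/p = (3/5)/(2/5) = 3/2. The recurrence P(i) = p·P(i+1) + q·P(i−1) with P(0)=0, P(11)=1 gives P(i) = (1 − r^i)/(1 − r^11).
P(4) = (1 − (3/2)^4) / (1 − (3/2)^11) = 8320/175099 ≈ 0.0475.

0.0475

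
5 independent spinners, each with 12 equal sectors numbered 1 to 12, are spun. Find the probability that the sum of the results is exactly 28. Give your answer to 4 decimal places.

0.0431

There are 12^5 = 248832 equally likely outcomes.
The number of ordered 5-tuples from {1,…,12} summing to 28 is 10725.
P(sum = 28) = 10725/248832 = 3575/82944 ≈ 0.0431.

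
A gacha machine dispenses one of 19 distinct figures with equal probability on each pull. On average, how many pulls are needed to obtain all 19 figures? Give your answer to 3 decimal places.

After i distinct types are collected, each trial gives a new one with probability (19−i)/19, so the expected wait for the next new type is 19/(19−i).
E = 19/19 + 19/18 + 19/17 + 19/16 + 19/15 + 19/14 + 19/13 + 19/12 + 19/11 + 19/10 + 19/9 + 19/8 + 19/7 + 19/6 + 19/5 + 19/4 + 19/3 + 19/2 + 19/1 = 275295799/4084080 ≈ 67.407.

67.407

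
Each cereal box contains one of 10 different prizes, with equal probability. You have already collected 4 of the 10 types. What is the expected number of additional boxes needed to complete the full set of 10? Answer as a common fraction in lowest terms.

49/2

Starting from 4 distinct types, each trial gives a new one with probability (10−i)/10 when i types are held, so the wait for the next new type is 10/(10−i).
E = 10/6 + 10/5 + 10/4 + 10/3 + 10/2 + 10/1 = 49/2.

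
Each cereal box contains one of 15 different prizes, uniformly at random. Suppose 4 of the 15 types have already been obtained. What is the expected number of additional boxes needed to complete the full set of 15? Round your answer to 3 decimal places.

Starting from 4 distinct types, each trial gives a new one with probability (15−i)/15 when i types are held, so the wait for the next new type is 15/(15−i).
E = 15/11 + 15/10 + 15/9 + 15/8 + 15/7 + 15/6 + 15/5 + 15/4 + 15/3 + 15/2 + 15/1 = 83711/1848 ≈ 45.298.

45.298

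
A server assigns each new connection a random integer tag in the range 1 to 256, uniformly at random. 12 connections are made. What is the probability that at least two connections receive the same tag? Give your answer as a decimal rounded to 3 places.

It's easier to compute the probability that all 12 are distinct.
P(all distinct) = 256/256 · 255/256 · ··· · 245/256 ≈ 0.770.
So the probability of at least one match is 1 − 0.770 = 0.230.

0.230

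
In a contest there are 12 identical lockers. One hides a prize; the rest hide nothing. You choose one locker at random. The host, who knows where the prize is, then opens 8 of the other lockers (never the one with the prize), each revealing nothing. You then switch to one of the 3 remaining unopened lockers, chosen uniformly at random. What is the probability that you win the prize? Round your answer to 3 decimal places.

Your original locker holds the prize with probability 1/12, so the other 11 collectively hold it with probability 11/12.
The host can always find 8 empty lockers to open, so the reveals don't change that 11/12; it is now spread over the 3 remaining unopened lockers.
P(win by switching) = (11/12) · (1/3) = 11/36 ≈ 0.306.

0.306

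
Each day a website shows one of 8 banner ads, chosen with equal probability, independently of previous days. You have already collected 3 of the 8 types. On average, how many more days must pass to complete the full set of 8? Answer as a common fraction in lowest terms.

Starting from 3 distinct types, each trial gives a new one with probability (8−i)/8 when i types are held, so the wait for the next new type is 8/(8−i).
E = 8/5 + 8/4 + 8/3 + 8/2 + 8/1 = 274/15.

274/15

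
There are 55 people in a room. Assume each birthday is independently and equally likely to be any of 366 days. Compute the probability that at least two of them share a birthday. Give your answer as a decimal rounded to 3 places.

It's easier to compute the probability that all 55 are distinct.
P(all distinct) = 366/366 · 365/366 · ··· · 312/366 ≈ 0.014.
So the probability of at least one match is 1 − 0.014 = 0.986.

0.986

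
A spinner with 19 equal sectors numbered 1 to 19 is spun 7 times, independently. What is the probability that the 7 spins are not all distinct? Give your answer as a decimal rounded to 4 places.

P(all 7 different) = 19/19 · 18/19 · ··· · 13/19 ≈ 0.2841.
P(at least two equal) = 1 − 0.2841 = 0.7159.

0.7159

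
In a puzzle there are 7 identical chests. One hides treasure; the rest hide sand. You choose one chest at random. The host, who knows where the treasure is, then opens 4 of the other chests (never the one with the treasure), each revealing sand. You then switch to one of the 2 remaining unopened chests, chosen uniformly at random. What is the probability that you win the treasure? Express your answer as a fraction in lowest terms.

Your original chest holds the treasure with probability 1/7, so the other 6 collectively hold it with probability 6/7.
The host can always find 4 empty chests to open, so the reveals don't change that 6/7; it is now spread over the 2 remaining unopened chests.
P(win by switching) = (6/7) · (1/2) = 3/7.

3/7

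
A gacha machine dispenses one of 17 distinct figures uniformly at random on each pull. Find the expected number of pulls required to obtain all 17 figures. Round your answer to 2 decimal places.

After i distinct types are collected, each trial gives a new one with probability (17−i)/17, so the expected wait for the next new type is 17/(17−i).
E = 17/17 + 17/16 + 17/15 + 17/14 + 17/13 + 17/12 + 17/11 + 17/10 + 17/9 + 17/8 + 17/7 + 17/6 + 17/5 + 17/4 + 17/3 + 17/2 + 17/1 = 42142223/720720 ≈ 58.47.

58.47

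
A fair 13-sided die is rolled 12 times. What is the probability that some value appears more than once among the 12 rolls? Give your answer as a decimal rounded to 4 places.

P(all 12 different) = 13/13 · 12/13 · ··· · 2/13 ≈ 0.0003.
P(at least two equal) = 1 − 0.0003 = 0.9997.

0.9997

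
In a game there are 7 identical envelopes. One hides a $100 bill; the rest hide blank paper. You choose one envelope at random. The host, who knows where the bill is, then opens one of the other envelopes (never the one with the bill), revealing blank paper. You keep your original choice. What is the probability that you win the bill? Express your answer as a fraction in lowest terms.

The host can always open an empty envelope regardless of your choice, so this gives no information about your original envelope.
P(win by staying) = 1/7.

1/7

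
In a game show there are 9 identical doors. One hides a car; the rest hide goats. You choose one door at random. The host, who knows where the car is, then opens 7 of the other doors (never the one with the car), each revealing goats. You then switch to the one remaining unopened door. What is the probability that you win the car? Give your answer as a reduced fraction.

Your original door holds the car with probability 1/9, so the other 8 collectively hold it with probability 8/9.
The host can always find 7 empty doors to open, so the reveals don't change that 8/9; it is now spread over the 1 remaining unopened door.
P(win by switching) = (8/9) · (1/1) = 8/9.

8/9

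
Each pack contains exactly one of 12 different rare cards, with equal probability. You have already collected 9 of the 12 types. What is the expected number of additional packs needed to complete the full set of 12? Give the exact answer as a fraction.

Starting from 9 distinct types, each trial gives a new one with probability (12−i)/12 when i types are held, so the wait for the next new type is 12/(12−i).
E = 12/3 + 12/2 + 12/1 = 22.

22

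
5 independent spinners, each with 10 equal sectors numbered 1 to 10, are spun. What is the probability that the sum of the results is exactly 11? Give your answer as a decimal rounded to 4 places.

There are 10^5 = 100000 equally likely outcomes.
The number of ordered 5-tuples from {1,…,10} summing to 11 is 210.
P(sum = 11) = 210/100000 = 21/10000 ≈ 0.0021.

0.0021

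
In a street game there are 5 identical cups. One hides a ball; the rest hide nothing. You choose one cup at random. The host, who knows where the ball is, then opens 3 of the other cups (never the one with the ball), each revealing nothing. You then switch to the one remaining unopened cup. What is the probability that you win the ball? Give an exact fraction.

4/5

Your original cup holds the ball with probability 1/5, so the other 4 collectively hold it with probability 4/5.
The host can always find 3 empty cups to open, so the reveals don't change that 4/5; it is now spread over the 1 remaining unopened cup.
P(win by switching) = (4/5) · (1/1) = 4/5.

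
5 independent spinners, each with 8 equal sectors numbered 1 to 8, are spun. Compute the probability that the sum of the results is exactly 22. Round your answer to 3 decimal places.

There are 8^5 = 32768 equally likely outcomes.
The number of ordered 5-tuples from {1,…,8} summing to 22 is 2460.
P(sum = 22) = 2460/32768 = 615/8192 ≈ 0.075.

0.075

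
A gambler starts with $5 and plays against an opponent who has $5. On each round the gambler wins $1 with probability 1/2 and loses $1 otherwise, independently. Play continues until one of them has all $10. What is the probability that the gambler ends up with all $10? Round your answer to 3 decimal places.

0.500

With a fair step, P(i) = ½P(i−1) + ½P(i+1) with P(0)=0, P(10)=1 has the linear solution P(i) = i/10.
P(5) = 5/10 = 1/2 ≈ 0.500.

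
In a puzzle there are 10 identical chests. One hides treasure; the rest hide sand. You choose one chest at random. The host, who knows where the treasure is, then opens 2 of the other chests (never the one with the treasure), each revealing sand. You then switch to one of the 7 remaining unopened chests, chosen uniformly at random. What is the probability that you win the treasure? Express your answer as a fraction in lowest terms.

9/70

Your original chest holds the treasure with probability 1/10, so the other 9 collectively hold it with probability 9/10.
The host can always find 2 empty chests to open, so the reveals don't change that 9/10; it is now spread over the 7 remaining unopened chests.
P(win by switching) = (9/10) · (1/7) = 9/70.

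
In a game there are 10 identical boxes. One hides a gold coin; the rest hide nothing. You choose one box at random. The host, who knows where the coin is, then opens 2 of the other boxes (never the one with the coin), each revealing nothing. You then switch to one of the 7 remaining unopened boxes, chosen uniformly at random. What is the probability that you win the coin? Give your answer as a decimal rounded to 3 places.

Your original box holds the coin with probability 1/10, so the other 9 collectively hold it with probability 9/10.
The host can always find 2 empty boxes to open, so the reveals don't change that 9/10; it is now spread over the 7 remaining unopened boxes.
P(win by switching) = (9/10) · (1/7) = 9/70 ≈ 0.129.

0.129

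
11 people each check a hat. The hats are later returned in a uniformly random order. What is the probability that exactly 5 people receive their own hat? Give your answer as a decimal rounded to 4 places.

0.0031

Choose which 5 of the 11 are fixed: C(11,5) = 462 ways.
The remaining 6 must have no fixed point: D(6) = 265.
P = 462·265/39916800 = 53/17280 ≈ 0.0031.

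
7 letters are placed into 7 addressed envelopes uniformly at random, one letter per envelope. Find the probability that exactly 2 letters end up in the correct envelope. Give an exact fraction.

11/60

Choose which 2 of the 7 are fixed: C(7,2) = 21 ways.
The remaining 5 must have no fixed point: D(5) = 44.
P = 21·44/5040 = 11/60.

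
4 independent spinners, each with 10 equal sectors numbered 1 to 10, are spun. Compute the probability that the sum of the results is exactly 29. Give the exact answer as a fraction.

87/2500

There are 10^4 = 10000 equally likely outcomes.
The number of ordered 4-tuples from {1,…,10} summing to 29 is 348.
P(sum = 29) = 348/10000 = 87/2500.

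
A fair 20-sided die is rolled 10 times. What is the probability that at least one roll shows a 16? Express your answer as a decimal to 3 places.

0.401

P(no roll shows a 16) = (19/20)^10 ≈ 0.599.
P(at least one) = 1 − 0.599 = 0.401.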